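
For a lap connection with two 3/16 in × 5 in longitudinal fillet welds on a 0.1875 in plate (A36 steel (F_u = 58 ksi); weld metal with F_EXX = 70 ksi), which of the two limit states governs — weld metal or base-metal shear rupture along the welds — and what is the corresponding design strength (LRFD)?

t_e = 0.707 × 0.1875 = 0.1326 in; L = 10 in.
Weld metal: φR_n = 0.75 × 0.6 × 70 × 0.1326 × 10 = 41.76 kips.
Base metal (shear rupture): φR_n = 0.75 × 0.6 × 58 × 0.1875 × 10 = 48.94 kips.
Governing: weld metal.

φR_n ≈ 41.8 kips (weld metal governs)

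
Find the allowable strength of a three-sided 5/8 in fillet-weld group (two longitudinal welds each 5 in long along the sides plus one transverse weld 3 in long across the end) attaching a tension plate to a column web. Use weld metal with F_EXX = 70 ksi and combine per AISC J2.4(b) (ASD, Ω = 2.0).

R_n/Ω ≈ 121 kip

t_e = 0.707 × 0.625 = 0.4419 in.
R_nwl = 0.6 × 70 × 0.4419 × 10 = 185.6 kip (longitudinal, 2 welds).
R_nwt = 0.6 × 70 × 0.4419 × 3 = 55.68 kip (transverse, base value).
(i) R_nwl + R_nwt = 241.3 kip; (ii) 0.85 R_nwl + 1.5 R_nwt = 241.3 kip.
R_n = max = 241.3 kip [governs: (ii)]; R_n/Ω = 120.6 kip.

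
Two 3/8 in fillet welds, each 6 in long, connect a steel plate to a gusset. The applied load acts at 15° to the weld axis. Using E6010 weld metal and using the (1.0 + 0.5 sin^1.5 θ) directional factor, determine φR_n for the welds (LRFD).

E60XX → F_EXX = 60 ksi.
t_e = 0.707 × 0.375 = 0.2651 in; A_we = 0.2651 × 12 = 3.181 in².
Directional factor: 1.0 + 0.5 sin^1.5(15°) = 1.066.
F_nw = 0.6 × 60 × 1.066 = 38.37 ksi.
φR_n = 0.75 × 38.37 × 3.181 = 91.56 kips.

φR_n ≈ 91.6 kips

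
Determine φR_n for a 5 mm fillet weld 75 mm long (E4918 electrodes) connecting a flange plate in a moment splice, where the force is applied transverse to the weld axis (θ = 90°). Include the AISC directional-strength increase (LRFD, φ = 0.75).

φR_n ≈ 87.7 kN

E49XX → F_EXX = 490 MPa.
t_e = 0.707 × 5 = 3.535 mm; A_we = 3.535 × 75 = 265.1 mm².
Directional factor: 1.0 + 0.5 sin^1.5(90°) = 1.5.
F_nw = 0.6 × 490 × 1.5 = 441 MPa.
φR_n = 0.75 × 441 × 265.1 × 10⁻³ = 87.69 kN.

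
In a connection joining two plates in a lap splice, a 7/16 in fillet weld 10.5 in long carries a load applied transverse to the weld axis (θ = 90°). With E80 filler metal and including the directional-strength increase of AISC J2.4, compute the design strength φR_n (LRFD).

E80XX → F_EXX = 80 ksi.
t_e = 0.707 × 0.4375 = 0.3093 in; A_we = 0.3093 × 10.5 = 3.248 in².
Directional factor: 1.0 + 0.5 sin^1.5(90°) = 1.5.
F_nw = 0.6 × 80 × 1.5 = 72 ksi.
φR_n = 0.75 × 72 × 3.248 = 175.4 kips.

φR_n ≈ 175 kips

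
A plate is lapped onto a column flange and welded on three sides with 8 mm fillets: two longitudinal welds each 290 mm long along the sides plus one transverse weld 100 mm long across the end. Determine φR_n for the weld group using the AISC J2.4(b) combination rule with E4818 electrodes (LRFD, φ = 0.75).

φR_n ≈ 831 kN

E48XX → F_EXX = 480 MPa.
t_e = 0.707 × 8 = 5.656 mm.
R_nwl = 0.6 × 480 × 5.656 × 580 × 10⁻³ = 944.8 kN (longitudinal, 2 welds).
R_nwt = 0.6 × 480 × 5.656 × 100 × 10⁻³ = 162.9 kN (transverse, base value).
(i) R_nwl + R_nwt = 1108 kN; (ii) 0.85 R_nwl + 1.5 R_nwt = 1047 kN.
R_n = max = 1108 kN [governs: (i)]; φR_n = 830.8 kN.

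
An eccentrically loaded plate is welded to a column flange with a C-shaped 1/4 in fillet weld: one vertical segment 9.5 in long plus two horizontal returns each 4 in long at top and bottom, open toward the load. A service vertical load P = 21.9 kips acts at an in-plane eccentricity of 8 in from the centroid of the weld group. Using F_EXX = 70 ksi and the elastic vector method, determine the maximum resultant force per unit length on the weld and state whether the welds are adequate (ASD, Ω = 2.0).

Total weld length L_w = 17.5 in. Treat welds as unit-width lines.
Centroid: x̄ = 2×4×2 / 17.5 = 0.9143 in from the vertical weld.
Polar moment about centroid: J = I_x + I_y = [9.5³/12 + 2×4×4.75²] + [9.5×0.9143² + 2(4³/12 + 4×1.086²)] = 280 in³.
Direct shear f_v = P/L_w = 21.9 / 17.5 = 1.251 kip/in (vertical).
Torsion M = P·e = 21.9 × 8 = 175.2 kip·in.
Critical point at (x, y) = (3.086, 4.75) from centroid. f_tx = M·y/J = 2.972 kip/in; f_ty = M·x/J = 1.931 kip/in.
Resultant f_max = √[f_tx² + (f_v + f_ty)²] = √[2.972² + (1.251 + 1.931)²] = 4.354 kip/in.
Capacity per unit length: r_n/Ω = (1/2.0) × 0.6 × 70 × (0.707 × 0.25) = 3.712 kip/in.
4.354 > 3.712 → NOT adequate.

f_max ≈ 4.35 kip/in; NOT adequate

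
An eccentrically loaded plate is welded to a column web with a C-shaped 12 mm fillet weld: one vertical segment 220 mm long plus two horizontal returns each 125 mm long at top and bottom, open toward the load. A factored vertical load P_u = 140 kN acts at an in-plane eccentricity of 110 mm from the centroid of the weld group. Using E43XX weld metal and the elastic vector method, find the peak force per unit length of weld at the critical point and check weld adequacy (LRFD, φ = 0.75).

E43XX → F_EXX = 430 MPa.
Total weld length L_w = 470 mm. Treat welds as unit-width lines.
Centroid: x̄ = 2×125×62.5 / 470 = 33.24 mm from the vertical weld.
Polar moment about centroid: J = I_x + I_y = [220³/12 + 2×125×110²] + [220×33.24² + 2(125³/12 + 125×29.26²)] = 4695000 mm³.
Direct shear f_v = P/L_w = 140×10³ / 470 = 297.9 N/mm (vertical).
Torsion M = P·e = 140×10³ × 110 = 15400000 N·mm.
Critical point at (x, y) = (91.76, 110) from centroid. f_tx = M·y/J = 360.8 N/mm; f_ty = M·x/J = 301 N/mm.
Resultant f_max = √[f_tx² + (f_v + f_ty)²] = √[360.8² + (297.9 + 301)²] = 699.1 N/mm.
Capacity per unit length: φr_n = 0.75 × 0.6 × 430 × (0.707 × 12) = 1642 N/mm.
699.1 ≤ 1642 → adequate.

f_max ≈ 699 N/mm; adequate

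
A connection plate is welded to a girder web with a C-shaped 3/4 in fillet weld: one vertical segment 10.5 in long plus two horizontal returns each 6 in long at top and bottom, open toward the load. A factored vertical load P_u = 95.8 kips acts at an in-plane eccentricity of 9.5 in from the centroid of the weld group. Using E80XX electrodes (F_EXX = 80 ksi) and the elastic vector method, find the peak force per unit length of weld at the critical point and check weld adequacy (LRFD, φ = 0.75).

Total weld length L_w = 22.5 in. Treat welds as unit-width lines.
Centroid: x̄ = 2×6×3 / 22.5 = 1.6 in from the vertical weld.
Polar moment about centroid: J = I_x + I_y = [10.5³/12 + 2×6×5.25²] + [10.5×1.6² + 2(6³/12 + 6×1.4²)] = 513.6 in³.
Direct shear f_v = P/L_w = 95.8 / 22.5 = 4.258 kip/in (vertical).
Torsion M = P·e = 95.8 × 9.5 = 910.1 kip·in.
Critical point at (x, y) = (4.4, 5.25) from centroid. f_tx = M·y/J = 9.303 kip/in; f_ty = M·x/J = 7.797 kip/in.
Resultant f_max = √[f_tx² + (f_v + f_ty)²] = √[9.303² + (4.258 + 7.797)²] = 15.23 kip/in.
Capacity per unit length: φr_n = 0.75 × 0.6 × 80 × (0.707 × 0.75) = 19.09 kip/in.
15.23 ≤ 19.09 → adequate.

f_max ≈ 15.2 kip/in; adequate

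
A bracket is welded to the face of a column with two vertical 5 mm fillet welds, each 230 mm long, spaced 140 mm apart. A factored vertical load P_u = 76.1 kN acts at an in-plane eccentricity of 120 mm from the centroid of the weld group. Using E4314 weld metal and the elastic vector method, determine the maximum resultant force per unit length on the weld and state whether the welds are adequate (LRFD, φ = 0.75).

f_max ≈ 399 N/mm; adequate

E43XX → F_EXX = 430 MPa.
Total weld length L_w = 460 mm. Treat welds as unit-width lines.
Polar moment about centroid: J = 2[d³/12 + d(b/2)²] = 2[230³/12 + 230×70²] = 4282000 mm³.
Direct shear f_v = P/L_w = 76.1×10³ / 460 = 165.4 N/mm (vertical).
Torsion M = P·e = 76.1×10³ × 120 = 9132000 N·mm.
Critical point at (x, y) = (70, 115) from centroid. f_tx = M·y/J = 245.3 N/mm; f_ty = M·x/J = 149.3 N/mm.
Resultant f_max = √[f_tx² + (f_v + f_ty)²] = √[245.3² + (165.4 + 149.3)²] = 399 N/mm.
Capacity per unit length: φr_n = 0.75 × 0.6 × 430 × (0.707 × 5) = 684 N/mm.
399 ≤ 684 → adequate.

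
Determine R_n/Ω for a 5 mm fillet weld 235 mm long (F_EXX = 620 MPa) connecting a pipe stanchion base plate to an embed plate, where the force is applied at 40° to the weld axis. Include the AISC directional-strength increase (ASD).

t_e = 0.707 × 5 = 3.535 mm; A_we = 3.535 × 235 = 830.7 mm².
Directional factor: 1.0 + 0.5 sin^1.5(40°) = 1.258.
F_nw = 0.6 × 620 × 1.258 = 467.9 MPa.
R_n/Ω = (467.9 × 830.7) / 2.0 × 10⁻³ = 194.3 kN.

R_n/Ω ≈ 194 kN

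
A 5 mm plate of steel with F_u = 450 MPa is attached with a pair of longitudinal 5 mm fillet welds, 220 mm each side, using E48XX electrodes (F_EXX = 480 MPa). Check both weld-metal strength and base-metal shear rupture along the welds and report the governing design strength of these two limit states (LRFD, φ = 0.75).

φR_n ≈ 336 kN (weld metal governs)

t_e = 0.707 × 5 = 3.535 mm; L = 440 mm.
Weld metal: φR_n = 0.75 × 0.6 × 480 × 3.535 × 440 × 10⁻³ = 336 kN.
Base metal (shear rupture): φR_n = 0.75 × 0.6 × 450 × 5 × 440 × 10⁻³ = 445.5 kN.
Governing: weld metal.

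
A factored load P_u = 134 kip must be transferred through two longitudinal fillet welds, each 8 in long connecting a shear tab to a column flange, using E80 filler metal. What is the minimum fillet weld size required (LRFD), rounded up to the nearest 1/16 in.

E80XX → F_EXX = 80 ksi.
Total weld length L = 16 in.
Required throat t_e = P_u / (φ × 0.6 F_EXX × L) = 134 / (0.75 × 0.6 × 80 × 16) = 0.2326 in.
Required leg w = t_e / 0.707 = 0.3291 in → use 3/8 in.

w = 3/8 in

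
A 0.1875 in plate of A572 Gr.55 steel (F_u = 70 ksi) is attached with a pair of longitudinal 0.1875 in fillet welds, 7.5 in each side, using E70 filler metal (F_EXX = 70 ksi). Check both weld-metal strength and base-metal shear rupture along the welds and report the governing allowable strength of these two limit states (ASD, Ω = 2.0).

t_e = 0.707 × 0.1875 = 0.1326 in; L = 15 in.
Weld metal: R_n/Ω = (1/2.0) × 0.6 × 70 × 0.1326 × 15 = 41.76 kip.
Base metal (shear rupture): R_n/Ω = (1/2.0) × 0.6 × 70 × 0.1875 × 15 = 59.06 kip.
Governing: weld metal.

R_n/Ω ≈ 41.8 kip (weld metal governs)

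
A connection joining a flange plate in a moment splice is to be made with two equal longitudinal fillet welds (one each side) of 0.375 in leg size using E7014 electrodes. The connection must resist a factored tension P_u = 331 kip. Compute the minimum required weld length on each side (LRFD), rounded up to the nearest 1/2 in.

L = 20 in on each side

E70XX → F_EXX = 70 ksi.
Throat t_e = 0.707 × 0.375 = 0.2651 in.
φr_n = 0.75 × 0.6 × 70 × 0.2651 = 8.351 kip/in.
L_req = P_u / φr_n = 331 / 8.351 = 39.63 in total.
Per side: 39.63 / 2 = 19.82 in.
Round up → use L = 20 in on each side.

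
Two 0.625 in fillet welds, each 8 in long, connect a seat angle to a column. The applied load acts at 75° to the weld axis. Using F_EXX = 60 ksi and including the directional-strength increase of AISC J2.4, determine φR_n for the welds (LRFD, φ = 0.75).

t_e = 0.707 × 0.625 = 0.4419 in; A_we = 0.4419 × 16 = 7.07 in².
Directional factor: 1.0 + 0.5 sin^1.5(75°) = 1.475.
F_nw = 0.6 × 60 × 1.475 = 53.09 ksi.
φR_n = 0.75 × 53.09 × 7.07 = 281.5 kips.

φR_n ≈ 281 kips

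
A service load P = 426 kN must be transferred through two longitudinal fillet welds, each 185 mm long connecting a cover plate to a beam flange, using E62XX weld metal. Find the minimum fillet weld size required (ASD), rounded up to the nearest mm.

E62XX → F_EXX = 620 MPa.
Total weld length L = 370 mm.
Required throat t_e = P × Ω / (0.6 F_EXX × L) = 426 × 2.0 / (0.6 × 620 × 370 × 10⁻³) = 6.19 mm.
Required leg w = t_e / 0.707 = 8.755 mm → use 9 mm.

w = 9 mm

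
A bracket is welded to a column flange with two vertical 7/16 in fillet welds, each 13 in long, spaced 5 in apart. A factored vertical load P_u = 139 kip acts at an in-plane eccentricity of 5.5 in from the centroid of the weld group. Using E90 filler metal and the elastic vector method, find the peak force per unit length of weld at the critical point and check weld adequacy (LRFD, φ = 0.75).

f_max ≈ 13 kip/in; NOT adequate

E90XX → F_EXX = 90 ksi.
Total weld length L_w = 26 in. Treat welds as unit-width lines.
Polar moment about centroid: J = 2[d³/12 + d(b/2)²] = 2[13³/12 + 13×2.5²] = 528.7 in³.
Direct shear f_v = P/L_w = 139 / 26 = 5.346 kip/in (vertical).
Torsion M = P·e = 139 × 5.5 = 764.5 kip·in.
Critical point at (x, y) = (2.5, 6.5) from centroid. f_tx = M·y/J = 9.4 kip/in; f_ty = M·x/J = 3.615 kip/in.
Resultant f_max = √[f_tx² + (f_v + f_ty)²] = √[9.4² + (5.346 + 3.615)²] = 12.99 kip/in.
Capacity per unit length: φr_n = 0.75 × 0.6 × 90 × (0.707 × 0.4375) = 12.53 kip/in.
12.99 > 12.53 → NOT adequate.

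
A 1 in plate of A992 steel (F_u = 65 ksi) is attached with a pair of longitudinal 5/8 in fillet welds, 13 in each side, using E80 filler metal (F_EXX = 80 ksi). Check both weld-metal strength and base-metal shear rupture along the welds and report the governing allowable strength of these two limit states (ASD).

R_n/Ω ≈ 276 kips (weld metal governs)

t_e = 0.707 × 0.625 = 0.4419 in; L = 26 in.
Weld metal: R_n/Ω = (1/2.0) × 0.6 × 80 × 0.4419 × 26 = 275.7 kips.
Base metal (shear rupture): R_n/Ω = (1/2.0) × 0.6 × 65 × 1 × 26 = 507 kips.
Governing: weld metal.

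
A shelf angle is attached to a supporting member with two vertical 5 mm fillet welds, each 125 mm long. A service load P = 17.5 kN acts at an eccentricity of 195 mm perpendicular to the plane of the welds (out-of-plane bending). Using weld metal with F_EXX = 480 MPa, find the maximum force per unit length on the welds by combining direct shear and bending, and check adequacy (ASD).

f_max ≈ 659 N/mm; NOT adequate

L_w = 2 × 125 = 250 mm; section modulus (unit throat) S = 2 × L²/6 = 5208 mm².
Direct shear f_v = P/L_w = 17.5×10³/250 = 70 N/mm.
Moment M = P × e = 17.5×10³ × 195 = 3412500 N·mm; bending f_b = M/S = 655.2 N/mm.
f_max = √(f_v² + f_b²) = √(70² + 655.2²) = 658.9 N/mm.
r_n/Ω = (1/2.0) × 0.6 × 480 × (0.707 × 5) = 509 N/mm → NOT adequate.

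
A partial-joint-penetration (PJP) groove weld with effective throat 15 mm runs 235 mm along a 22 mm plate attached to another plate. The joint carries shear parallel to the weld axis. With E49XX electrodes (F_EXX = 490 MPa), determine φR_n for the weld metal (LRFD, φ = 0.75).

Effective throat (given) t_e = 15 mm.
A_we = 15 × 235 = 3525 mm².
F_nw = 0.6 F_EXX = 294 MPa.
φR_n = 0.75 × 294 × 3525 × 10⁻³ = 777.3 kN.

φR_n ≈ 777 kN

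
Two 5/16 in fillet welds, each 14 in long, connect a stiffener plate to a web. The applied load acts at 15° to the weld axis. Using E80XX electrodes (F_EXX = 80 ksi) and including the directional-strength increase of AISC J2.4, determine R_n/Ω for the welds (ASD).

R_n/Ω ≈ 158 kip

t_e = 0.707 × 0.3125 = 0.2209 in; A_we = 0.2209 × 28 = 6.186 in².
Directional factor: 1.0 + 0.5 sin^1.5(15°) = 1.066.
F_nw = 0.6 × 80 × 1.066 = 51.16 ksi.
R_n/Ω = (51.16 × 6.186) / 2.0 = 158.2 kip.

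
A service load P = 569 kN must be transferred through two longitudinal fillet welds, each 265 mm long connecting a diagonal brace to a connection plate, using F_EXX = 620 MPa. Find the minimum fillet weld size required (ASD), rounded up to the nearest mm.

Total weld length L = 530 mm.
Required throat t_e = P × Ω / (0.6 F_EXX × L) = 569 × 2.0 / (0.6 × 620 × 530 × 10⁻³) = 5.772 mm.
Required leg w = t_e / 0.707 = 8.164 mm → use 9 mm.

w = 9 mm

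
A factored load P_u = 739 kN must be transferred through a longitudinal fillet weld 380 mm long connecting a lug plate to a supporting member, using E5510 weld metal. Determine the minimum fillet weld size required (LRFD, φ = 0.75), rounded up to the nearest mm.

w = 12 mm

E55XX → F_EXX = 550 MPa.
Total weld length L = 380 mm.
Required throat t_e = P_u / (φ × 0.6 F_EXX × L) = 739 / (0.75 × 0.6 × 550 × 380 × 10⁻³) = 7.858 mm.
Required leg w = t_e / 0.707 = 11.11 mm → use 12 mm.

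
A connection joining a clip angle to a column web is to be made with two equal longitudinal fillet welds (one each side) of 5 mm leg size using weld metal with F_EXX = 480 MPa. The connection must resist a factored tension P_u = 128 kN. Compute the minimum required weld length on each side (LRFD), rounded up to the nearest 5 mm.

Throat t_e = 0.707 × 5 = 3.535 mm.
φr_n = 0.75 × 0.6 × 480 × 3.535 × 10⁻³ = 0.7636 kN/mm.
L_req = P_u / φr_n = 128 / 0.7636 = 167.6 mm total.
Per side: 167.6 / 2 = 83.82 mm.
Round up → use L = 85 mm on each side.

L = 85 mm on each side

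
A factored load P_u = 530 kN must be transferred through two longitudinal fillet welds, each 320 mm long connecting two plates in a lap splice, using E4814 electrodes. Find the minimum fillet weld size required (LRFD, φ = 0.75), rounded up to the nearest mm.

E48XX → F_EXX = 480 MPa.
Total weld length L = 640 mm.
Required throat t_e = P_u / (φ × 0.6 F_EXX × L) = 530 / (0.75 × 0.6 × 480 × 640 × 10⁻³) = 3.834 mm.
Required leg w = t_e / 0.707 = 5.423 mm → use 6 mm.

w = 6 mm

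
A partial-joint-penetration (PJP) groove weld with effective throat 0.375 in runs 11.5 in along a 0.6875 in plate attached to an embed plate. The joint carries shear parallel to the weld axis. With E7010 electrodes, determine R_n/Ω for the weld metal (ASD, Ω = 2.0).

R_n/Ω ≈ 90.6 kips

E70XX → F_EXX = 70 ksi.
Effective throat (given) t_e = 0.375 in.
A_we = 0.375 × 11.5 = 4.312 in².
F_nw = 0.6 F_EXX = 42 ksi.
R_n/Ω = (42 × 4.312) / 2.0 = 90.56 kips.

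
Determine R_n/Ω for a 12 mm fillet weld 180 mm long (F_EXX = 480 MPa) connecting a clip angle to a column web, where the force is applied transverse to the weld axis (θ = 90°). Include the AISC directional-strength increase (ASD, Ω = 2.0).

t_e = 0.707 × 12 = 8.484 mm; A_we = 8.484 × 180 = 1527 mm².
Directional factor: 1.0 + 0.5 sin^1.5(90°) = 1.5.
F_nw = 0.6 × 480 × 1.5 = 432 MPa.
R_n/Ω = (432 × 1527) / 2.0 × 10⁻³ = 329.9 kN.

R_n/Ω ≈ 330 kN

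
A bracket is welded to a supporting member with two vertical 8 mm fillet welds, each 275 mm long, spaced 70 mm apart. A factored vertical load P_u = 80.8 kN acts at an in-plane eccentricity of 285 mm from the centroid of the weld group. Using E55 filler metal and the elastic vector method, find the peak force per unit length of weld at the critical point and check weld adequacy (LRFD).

f_max ≈ 838 N/mm; adequate

E55XX → F_EXX = 550 MPa.
Total weld length L_w = 550 mm. Treat welds as unit-width lines.
Polar moment about centroid: J = 2[d³/12 + d(b/2)²] = 2[275³/12 + 275×35²] = 4140000 mm³.
Direct shear f_v = P/L_w = 80.8×10³ / 550 = 146.9 N/mm (vertical).
Torsion M = P·e = 80.8×10³ × 285 = 23028000 N·mm.
Critical point at (x, y) = (35, 137.5) from centroid. f_tx = M·y/J = 764.8 N/mm; f_ty = M·x/J = 194.7 N/mm.
Resultant f_max = √[f_tx² + (f_v + f_ty)²] = √[764.8² + (146.9 + 194.7)²] = 837.7 N/mm.
Capacity per unit length: φr_n = 0.75 × 0.6 × 550 × (0.707 × 8) = 1400 N/mm.
837.7 ≤ 1400 → adequate.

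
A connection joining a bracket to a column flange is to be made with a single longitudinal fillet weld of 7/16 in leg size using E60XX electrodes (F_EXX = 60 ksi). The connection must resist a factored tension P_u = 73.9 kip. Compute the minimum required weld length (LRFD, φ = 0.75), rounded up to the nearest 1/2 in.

L = 9 in

Throat t_e = 0.707 × 0.4375 = 0.3093 in.
φr_n = 0.75 × 0.6 × 60 × 0.3093 = 8.351 kip/in.
L_req = P_u / φr_n = 73.9 / 8.351 = 8.849 in total.
Round up → use L = 9 in.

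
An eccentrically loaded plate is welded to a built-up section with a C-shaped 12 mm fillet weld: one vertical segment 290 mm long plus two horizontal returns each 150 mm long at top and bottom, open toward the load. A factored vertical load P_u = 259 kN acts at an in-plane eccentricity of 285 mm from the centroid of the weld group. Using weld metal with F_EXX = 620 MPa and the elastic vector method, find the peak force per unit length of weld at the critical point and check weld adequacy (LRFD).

f_max ≈ 1690 N/mm; adequate

Total weld length L_w = 590 mm. Treat welds as unit-width lines.
Centroid: x̄ = 2×150×75 / 590 = 38.14 mm from the vertical weld.
Polar moment about centroid: J = I_x + I_y = [290³/12 + 2×150×145²] + [290×38.14² + 2(150³/12 + 150×36.86²)] = 9732000 mm³.
Direct shear f_v = P/L_w = 259×10³ / 590 = 439 N/mm (vertical).
Torsion M = P·e = 259×10³ × 285 = 73815000 N·mm.
Critical point at (x, y) = (111.9, 145) from centroid. f_tx = M·y/J = 1100 N/mm; f_ty = M·x/J = 848.5 N/mm.
Resultant f_max = √[f_tx² + (f_v + f_ty)²] = √[1100² + (439 + 848.5)²] = 1693 N/mm.
Capacity per unit length: φr_n = 0.75 × 0.6 × 620 × (0.707 × 12) = 2367 N/mm.
1693 ≤ 2367 → adequate.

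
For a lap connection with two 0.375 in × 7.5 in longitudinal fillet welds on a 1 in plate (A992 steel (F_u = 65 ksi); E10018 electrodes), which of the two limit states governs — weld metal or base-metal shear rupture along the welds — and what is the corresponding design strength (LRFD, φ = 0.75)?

φR_n ≈ 179 kips (weld metal governs)

E100XX → F_EXX = 100 ksi.
t_e = 0.707 × 0.375 = 0.2651 in; L = 15 in.
Weld metal: φR_n = 0.75 × 0.6 × 100 × 0.2651 × 15 = 179 kips.
Base metal (shear rupture): φR_n = 0.75 × 0.6 × 65 × 1 × 15 = 438.8 kips.
Governing: weld metal.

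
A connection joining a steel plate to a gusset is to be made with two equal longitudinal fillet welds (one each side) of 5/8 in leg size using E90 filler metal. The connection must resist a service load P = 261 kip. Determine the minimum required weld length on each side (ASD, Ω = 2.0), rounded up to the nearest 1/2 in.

L = 11 in on each side

E90XX → F_EXX = 90 ksi.
Throat t_e = 0.707 × 0.625 = 0.4419 in.
r_n/Ω = (0.6 × 90 × 0.4419) / 2.0 = 11.93 kip/in.
L_req = P / (r_n/Ω) = 261 / 11.93 = 21.88 in total.
Per side: 21.88 / 2 = 10.94 in.
Round up → use L = 11 in on each side.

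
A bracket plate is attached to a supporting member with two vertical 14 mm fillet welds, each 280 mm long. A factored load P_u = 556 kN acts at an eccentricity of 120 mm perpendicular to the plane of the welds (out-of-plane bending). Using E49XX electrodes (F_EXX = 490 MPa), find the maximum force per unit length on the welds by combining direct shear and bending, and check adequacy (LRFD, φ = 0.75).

L_w = 2 × 280 = 560 mm; section modulus (unit throat) S = 2 × L²/6 = 26130 mm².
Direct shear f_v = P/L_w = 556×10³/560 = 992.9 N/mm.
Moment M = P × e = 556×10³ × 120 = 66720000 N·mm; bending f_b = M/S = 2553 N/mm.
f_max = √(f_v² + f_b²) = √(992.9² + 2553²) = 2739 N/mm.
φr_n = 0.75 × 0.6 × 490 × (0.707 × 14) = 2183 N/mm → NOT adequate.

f_max ≈ 2740 N/mm; NOT adequate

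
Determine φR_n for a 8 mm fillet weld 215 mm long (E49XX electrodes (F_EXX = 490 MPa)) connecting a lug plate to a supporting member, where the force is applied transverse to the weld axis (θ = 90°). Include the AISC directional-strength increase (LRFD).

φR_n ≈ 402 kN

t_e = 0.707 × 8 = 5.656 mm; A_we = 5.656 × 215 = 1216 mm².
Directional factor: 1.0 + 0.5 sin^1.5(90°) = 1.5.
F_nw = 0.6 × 490 × 1.5 = 441 MPa.
φR_n = 0.75 × 441 × 1216 × 10⁻³ = 402.2 kN.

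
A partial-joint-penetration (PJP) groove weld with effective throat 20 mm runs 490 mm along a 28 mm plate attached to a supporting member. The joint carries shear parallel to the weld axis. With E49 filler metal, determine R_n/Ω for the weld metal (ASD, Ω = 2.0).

R_n/Ω ≈ 1440 kN

E49XX → F_EXX = 490 MPa.
Effective throat (given) t_e = 20 mm.
A_we = 20 × 490 = 9800 mm².
F_nw = 0.6 F_EXX = 294 MPa.
R_n/Ω = (294 × 9800) / 2.0 × 10⁻³ = 1441 kN.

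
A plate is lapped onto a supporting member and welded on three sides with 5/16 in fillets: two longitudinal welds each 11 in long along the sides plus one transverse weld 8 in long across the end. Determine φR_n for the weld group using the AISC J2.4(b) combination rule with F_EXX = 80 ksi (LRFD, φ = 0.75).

t_e = 0.707 × 0.3125 = 0.2209 in.
R_nwl = 0.6 × 80 × 0.2209 × 22 = 233.3 kip (longitudinal, 2 welds).
R_nwt = 0.6 × 80 × 0.2209 × 8 = 84.84 kip (transverse, base value).
(i) R_nwl + R_nwt = 318.1 kip; (ii) 0.85 R_nwl + 1.5 R_nwt = 325.6 kip.
R_n = max = 325.6 kip [governs: (ii)]; φR_n = 244.2 kip.

φR_n ≈ 244 kip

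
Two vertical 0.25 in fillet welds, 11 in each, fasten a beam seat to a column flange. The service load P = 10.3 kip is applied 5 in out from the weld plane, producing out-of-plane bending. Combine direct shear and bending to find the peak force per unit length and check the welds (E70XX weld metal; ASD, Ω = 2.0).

E70XX → F_EXX = 70 ksi.
L_w = 2 × 11 = 22 in; section modulus (unit throat) S = 2 × L²/6 = 40.33 in².
Direct shear f_v = P/L_w = 10.3/22 = 0.4682 kip/in.
Moment M = P × e = 10.3 × 5 = 51.5 kip·in; bending f_b = M/S = 1.277 kip/in.
f_max = √(f_v² + f_b²) = √(0.4682² + 1.277²) = 1.36 kip/in.
r_n/Ω = (1/2.0) × 0.6 × 70 × (0.707 × 0.25) = 3.712 kip/in → adequate.

f_max ≈ 1.36 kip/in; adequate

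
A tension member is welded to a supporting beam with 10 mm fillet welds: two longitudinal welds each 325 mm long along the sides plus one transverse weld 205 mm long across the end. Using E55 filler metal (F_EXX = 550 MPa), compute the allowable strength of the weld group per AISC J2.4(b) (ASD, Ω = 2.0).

t_e = 0.707 × 10 = 7.07 mm.
R_nwl = 0.6 × 550 × 7.07 × 650 × 10⁻³ = 1517 kN (longitudinal, 2 welds).
R_nwt = 0.6 × 550 × 7.07 × 205 × 10⁻³ = 478.3 kN (transverse, base value).
(i) R_nwl + R_nwt = 1995 kN; (ii) 0.85 R_nwl + 1.5 R_nwt = 2006 kN.
R_n = max = 2006 kN [governs: (ii)]; R_n/Ω = 1003 kN.

R_n/Ω ≈ 1000 kN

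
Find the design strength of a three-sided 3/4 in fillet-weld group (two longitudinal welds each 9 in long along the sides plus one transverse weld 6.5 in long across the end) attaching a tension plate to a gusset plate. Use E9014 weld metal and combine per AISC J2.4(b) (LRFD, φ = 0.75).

E90XX → F_EXX = 90 ksi.
t_e = 0.707 × 0.75 = 0.5302 in.
R_nwl = 0.6 × 90 × 0.5302 × 18 = 515.4 kips (longitudinal, 2 welds).
R_nwt = 0.6 × 90 × 0.5302 × 6.5 = 186.1 kips (transverse, base value).
(i) R_nwl + R_nwt = 701.5 kips; (ii) 0.85 R_nwl + 1.5 R_nwt = 717.3 kips.
R_n = max = 717.3 kips [governs: (ii)]; φR_n = 538 kips.

φR_n ≈ 538 kips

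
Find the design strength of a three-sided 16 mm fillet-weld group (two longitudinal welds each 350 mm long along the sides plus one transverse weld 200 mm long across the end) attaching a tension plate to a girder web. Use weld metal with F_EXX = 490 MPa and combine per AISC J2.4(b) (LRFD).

φR_n ≈ 2240 kN

t_e = 0.707 × 16 = 11.31 mm.
R_nwl = 0.6 × 490 × 11.31 × 700 × 10⁻³ = 2328 kN (longitudinal, 2 welds).
R_nwt = 0.6 × 490 × 11.31 × 200 × 10⁻³ = 665.1 kN (transverse, base value).
(i) R_nwl + R_nwt = 2993 kN; (ii) 0.85 R_nwl + 1.5 R_nwt = 2977 kN.
R_n = max = 2993 kN [governs: (i)]; φR_n = 2245 kN.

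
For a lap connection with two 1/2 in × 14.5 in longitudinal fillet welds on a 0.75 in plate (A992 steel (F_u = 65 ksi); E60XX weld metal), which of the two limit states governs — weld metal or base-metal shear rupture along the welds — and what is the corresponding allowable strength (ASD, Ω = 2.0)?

E60XX → F_EXX = 60 ksi.
t_e = 0.707 × 0.5 = 0.3535 in; L = 29 in.
Weld metal: R_n/Ω = (1/2.0) × 0.6 × 60 × 0.3535 × 29 = 184.5 kips.
Base metal (shear rupture): R_n/Ω = (1/2.0) × 0.6 × 65 × 0.75 × 29 = 424.1 kips.
Governing: weld metal.

R_n/Ω ≈ 185 kips (weld metal governs)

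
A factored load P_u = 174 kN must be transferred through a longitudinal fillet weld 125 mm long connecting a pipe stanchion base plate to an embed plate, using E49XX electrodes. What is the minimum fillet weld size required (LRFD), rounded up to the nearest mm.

E49XX → F_EXX = 490 MPa.
Total weld length L = 125 mm.
Required throat t_e = P_u / (φ × 0.6 F_EXX × L) = 174 / (0.75 × 0.6 × 490 × 125 × 10⁻³) = 6.313 mm.
Required leg w = t_e / 0.707 = 8.929 mm → use 9 mm.

w = 9 mm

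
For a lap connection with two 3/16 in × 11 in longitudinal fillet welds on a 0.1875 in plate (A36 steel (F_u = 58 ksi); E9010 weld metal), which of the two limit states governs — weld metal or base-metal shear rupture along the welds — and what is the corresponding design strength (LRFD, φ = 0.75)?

φR_n ≈ 108 kips (base-metal shear rupture governs)

E90XX → F_EXX = 90 ksi.
t_e = 0.707 × 0.1875 = 0.1326 in; L = 22 in.
Weld metal: φR_n = 0.75 × 0.6 × 90 × 0.1326 × 22 = 118.1 kips.
Base metal (shear rupture): φR_n = 0.75 × 0.6 × 58 × 0.1875 × 22 = 107.7 kips.
Governing: base-metal shear rupture.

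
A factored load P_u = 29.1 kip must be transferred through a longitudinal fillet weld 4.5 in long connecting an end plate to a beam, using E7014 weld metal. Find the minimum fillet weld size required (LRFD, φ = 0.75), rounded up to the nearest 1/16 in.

E70XX → F_EXX = 70 ksi.
Total weld length L = 4.5 in.
Required throat t_e = P_u / (φ × 0.6 F_EXX × L) = 29.1 / (0.75 × 0.6 × 70 × 4.5) = 0.2053 in.
Required leg w = t_e / 0.707 = 0.2904 in → use 5/16 in.

w = 5/16 in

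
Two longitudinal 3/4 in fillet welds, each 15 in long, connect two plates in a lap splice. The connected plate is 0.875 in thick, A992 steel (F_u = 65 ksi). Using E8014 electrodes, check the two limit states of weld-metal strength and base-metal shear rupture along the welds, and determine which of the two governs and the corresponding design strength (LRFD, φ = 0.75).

φR_n ≈ 573 kip (weld metal governs)

E80XX → F_EXX = 80 ksi.
t_e = 0.707 × 0.75 = 0.5302 in; L = 30 in.
Weld metal: φR_n = 0.75 × 0.6 × 80 × 0.5302 × 30 = 572.7 kip.
Base metal (shear rupture): φR_n = 0.75 × 0.6 × 65 × 0.875 × 30 = 767.8 kip.
Governing: weld metal.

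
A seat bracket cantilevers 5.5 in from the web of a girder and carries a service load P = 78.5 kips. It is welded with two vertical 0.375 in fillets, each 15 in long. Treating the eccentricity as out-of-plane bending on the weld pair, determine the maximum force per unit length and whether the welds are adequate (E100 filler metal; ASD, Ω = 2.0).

E100XX → F_EXX = 100 ksi.
L_w = 2 × 15 = 30 in; section modulus (unit throat) S = 2 × L²/6 = 75 in².
Direct shear f_v = P/L_w = 78.5/30 = 2.617 kip/in.
Moment M = P × e = 78.5 × 5.5 = 431.75 kip·in; bending f_b = M/S = 5.757 kip/in.
f_max = √(f_v² + f_b²) = √(2.617² + 5.757²) = 6.323 kip/in.
r_n/Ω = (1/2.0) × 0.6 × 100 × (0.707 × 0.375) = 7.954 kip/in → adequate.

f_max ≈ 6.32 kip/in; adequate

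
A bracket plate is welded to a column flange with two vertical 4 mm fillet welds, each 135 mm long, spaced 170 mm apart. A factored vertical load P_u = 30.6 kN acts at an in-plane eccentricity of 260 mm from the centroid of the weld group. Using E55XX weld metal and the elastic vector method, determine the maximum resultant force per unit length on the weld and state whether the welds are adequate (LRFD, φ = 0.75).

E55XX → F_EXX = 550 MPa.
Total weld length L_w = 270 mm. Treat welds as unit-width lines.
Polar moment about centroid: J = 2[d³/12 + d(b/2)²] = 2[135³/12 + 135×85²] = 2361000 mm³.
Direct shear f_v = P/L_w = 30.6×10³ / 270 = 113.3 N/mm (vertical).
Torsion M = P·e = 30.6×10³ × 260 = 7956000 N·mm.
Critical point at (x, y) = (85, 67.5) from centroid. f_tx = M·y/J = 227.5 N/mm; f_ty = M·x/J = 286.5 N/mm.
Resultant f_max = √[f_tx² + (f_v + f_ty)²] = √[227.5² + (113.3 + 286.5)²] = 460 N/mm.
Capacity per unit length: φr_n = 0.75 × 0.6 × 550 × (0.707 × 4) = 699.9 N/mm.
460 ≤ 699.9 → adequate.

f_max ≈ 460 N/mm; adequate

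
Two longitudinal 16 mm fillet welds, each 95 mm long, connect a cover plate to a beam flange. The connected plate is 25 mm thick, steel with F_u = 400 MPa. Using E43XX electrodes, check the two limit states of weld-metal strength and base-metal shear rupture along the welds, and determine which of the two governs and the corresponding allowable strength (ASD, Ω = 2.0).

R_n/Ω ≈ 277 kN (weld metal governs)

E43XX → F_EXX = 430 MPa.
t_e = 0.707 × 16 = 11.31 mm; L = 190 mm.
Weld metal: R_n/Ω = (1/2.0) × 0.6 × 430 × 11.31 × 190 × 10⁻³ = 277.3 kN.
Base metal (shear rupture): R_n/Ω = (1/2.0) × 0.6 × 400 × 25 × 190 × 10⁻³ = 570 kN.
Governing: weld metal.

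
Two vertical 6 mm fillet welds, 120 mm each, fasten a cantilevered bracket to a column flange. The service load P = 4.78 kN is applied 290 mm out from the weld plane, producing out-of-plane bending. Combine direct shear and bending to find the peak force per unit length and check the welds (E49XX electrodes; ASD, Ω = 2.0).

f_max ≈ 289 N/mm; adequate

E49XX → F_EXX = 490 MPa.
L_w = 2 × 120 = 240 mm; section modulus (unit throat) S = 2 × L²/6 = 4800 mm².
Direct shear f_v = P/L_w = 4.78×10³/240 = 19.92 N/mm.
Moment M = P × e = 4.78×10³ × 290 = 1386200 N·mm; bending f_b = M/S = 288.8 N/mm.
f_max = √(f_v² + f_b²) = √(19.92² + 288.8²) = 289.5 N/mm.
r_n/Ω = (1/2.0) × 0.6 × 490 × (0.707 × 6) = 623.6 N/mm → adequate.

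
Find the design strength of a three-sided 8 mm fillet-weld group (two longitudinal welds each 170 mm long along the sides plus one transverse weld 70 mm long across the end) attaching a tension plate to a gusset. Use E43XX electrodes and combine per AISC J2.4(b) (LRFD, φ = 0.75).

φR_n ≈ 449 kN

E43XX → F_EXX = 430 MPa.
t_e = 0.707 × 8 = 5.656 mm.
R_nwl = 0.6 × 430 × 5.656 × 340 × 10⁻³ = 496.1 kN (longitudinal, 2 welds).
R_nwt = 0.6 × 430 × 5.656 × 70 × 10⁻³ = 102.1 kN (transverse, base value).
(i) R_nwl + R_nwt = 598.3 kN; (ii) 0.85 R_nwl + 1.5 R_nwt = 574.9 kN.
R_n = max = 598.3 kN [governs: (i)]; φR_n = 448.7 kN.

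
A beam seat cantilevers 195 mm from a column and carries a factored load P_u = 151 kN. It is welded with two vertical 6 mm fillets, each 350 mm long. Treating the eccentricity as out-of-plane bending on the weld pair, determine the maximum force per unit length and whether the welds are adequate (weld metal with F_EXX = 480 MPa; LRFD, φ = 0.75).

f_max ≈ 753 N/mm; adequate

L_w = 2 × 350 = 700 mm; section modulus (unit throat) S = 2 × L²/6 = 40830 mm².
Direct shear f_v = P/L_w = 151×10³/700 = 215.7 N/mm.
Moment M = P × e = 151×10³ × 195 = 29445000 N·mm; bending f_b = M/S = 721.1 N/mm.
f_max = √(f_v² + f_b²) = √(215.7² + 721.1²) = 752.7 N/mm.
φr_n = 0.75 × 0.6 × 480 × (0.707 × 6) = 916.3 N/mm → adequate.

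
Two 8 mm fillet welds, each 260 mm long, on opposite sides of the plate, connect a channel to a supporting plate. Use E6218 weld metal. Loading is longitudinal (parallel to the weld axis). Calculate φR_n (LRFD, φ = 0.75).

E62XX → F_EXX = 620 MPa.
Effective throat t_e = 0.707 × 8 = 5.656 mm.
Total length L = 520 mm; A_we = 5.656 × 520 = 2941 mm².
F_nw = 0.6 F_EXX = 0.6 × 620 = 372 MPa.
φR_n = 0.75 × 372 × 2941 × 10⁻³ = 820.6 kN.

φR_n ≈ 821 kN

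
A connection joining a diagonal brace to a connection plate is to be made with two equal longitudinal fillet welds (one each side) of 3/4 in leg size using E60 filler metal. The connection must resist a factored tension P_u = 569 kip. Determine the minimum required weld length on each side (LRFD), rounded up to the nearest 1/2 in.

E60XX → F_EXX = 60 ksi.
Throat t_e = 0.707 × 0.75 = 0.5302 in.
φr_n = 0.75 × 0.6 × 60 × 0.5302 = 14.32 kip/in.
L_req = P_u / φr_n = 569 / 14.32 = 39.74 in total.
Per side: 39.74 / 2 = 19.87 in.
Round up → use L = 20 in on each side.

L = 20 in on each side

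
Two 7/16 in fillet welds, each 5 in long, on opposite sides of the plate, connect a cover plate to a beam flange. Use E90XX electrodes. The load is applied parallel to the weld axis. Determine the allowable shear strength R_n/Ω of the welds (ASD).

R_n/Ω ≈ 83.5 kip

E90XX → F_EXX = 90 ksi.
Effective throat t_e = 0.707 × 0.4375 = 0.3093 in.
Total length L = 10 in; A_we = 0.3093 × 10 = 3.093 in².
F_nw = 0.6 F_EXX = 0.6 × 90 = 54 ksi.
R_n = 54 × 3.093 = 167 kip; R_n/Ω = 167/2.0 = 83.51 kip.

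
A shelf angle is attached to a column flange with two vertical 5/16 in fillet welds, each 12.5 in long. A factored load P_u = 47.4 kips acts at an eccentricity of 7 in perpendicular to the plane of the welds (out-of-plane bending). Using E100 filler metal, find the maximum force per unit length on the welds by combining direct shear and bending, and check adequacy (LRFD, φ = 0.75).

E100XX → F_EXX = 100 ksi.
L_w = 2 × 12.5 = 25 in; section modulus (unit throat) S = 2 × L²/6 = 52.08 in².
Direct shear f_v = P/L_w = 47.4/25 = 1.896 kip/in.
Moment M = P × e = 47.4 × 7 = 331.8 kip·in; bending f_b = M/S = 6.371 kip/in.
f_max = √(f_v² + f_b²) = √(1.896² + 6.371²) = 6.647 kip/in.
φr_n = 0.75 × 0.6 × 100 × (0.707 × 0.3125) = 9.942 kip/in → adequate.

f_max ≈ 6.65 kip/in; adequate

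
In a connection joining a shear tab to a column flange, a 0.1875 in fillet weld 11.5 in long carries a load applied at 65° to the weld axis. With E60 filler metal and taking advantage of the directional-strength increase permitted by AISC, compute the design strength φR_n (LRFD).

E60XX → F_EXX = 60 ksi.
t_e = 0.707 × 0.1875 = 0.1326 in; A_we = 0.1326 × 11.5 = 1.524 in².
Directional factor: 1.0 + 0.5 sin^1.5(65°) = 1.431.
F_nw = 0.6 × 60 × 1.431 = 51.53 ksi.
φR_n = 0.75 × 51.53 × 1.524 = 58.92 kips.

φR_n ≈ 58.9 kips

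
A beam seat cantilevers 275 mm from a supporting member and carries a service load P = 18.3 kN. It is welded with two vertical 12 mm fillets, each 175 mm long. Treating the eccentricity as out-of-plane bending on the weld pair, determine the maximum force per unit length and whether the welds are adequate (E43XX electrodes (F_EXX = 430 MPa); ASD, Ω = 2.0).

f_max ≈ 496 N/mm; adequate

L_w = 2 × 175 = 350 mm; section modulus (unit throat) S = 2 × L²/6 = 10210 mm².
Direct shear f_v = P/L_w = 18.3×10³/350 = 52.29 N/mm.
Moment M = P × e = 18.3×10³ × 275 = 5032500 N·mm; bending f_b = M/S = 493 N/mm.
f_max = √(f_v² + f_b²) = √(52.29² + 493²) = 495.7 N/mm.
r_n/Ω = (1/2.0) × 0.6 × 430 × (0.707 × 12) = 1094 N/mm → adequate.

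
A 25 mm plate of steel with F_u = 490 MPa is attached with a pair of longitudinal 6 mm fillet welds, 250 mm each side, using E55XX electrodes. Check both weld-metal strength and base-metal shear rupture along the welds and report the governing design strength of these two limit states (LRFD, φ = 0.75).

φR_n ≈ 525 kN (weld metal governs)

E55XX → F_EXX = 550 MPa.
t_e = 0.707 × 6 = 4.242 mm; L = 500 mm.
Weld metal: φR_n = 0.75 × 0.6 × 550 × 4.242 × 500 × 10⁻³ = 524.9 kN.
Base metal (shear rupture): φR_n = 0.75 × 0.6 × 490 × 25 × 500 × 10⁻³ = 2756 kN.
Governing: weld metal.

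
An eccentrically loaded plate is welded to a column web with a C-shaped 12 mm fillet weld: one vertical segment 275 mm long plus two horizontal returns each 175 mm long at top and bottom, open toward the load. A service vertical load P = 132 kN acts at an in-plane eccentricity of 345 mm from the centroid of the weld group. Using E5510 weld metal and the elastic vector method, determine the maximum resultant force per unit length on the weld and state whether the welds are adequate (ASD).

E55XX → F_EXX = 550 MPa.
Total weld length L_w = 625 mm. Treat welds as unit-width lines.
Centroid: x̄ = 2×175×87.5 / 625 = 49 mm from the vertical weld.
Polar moment about centroid: J = I_x + I_y = [275³/12 + 2×175×137.5²] + [275×49² + 2(175³/12 + 175×38.5²)] = 10420000 mm³.
Direct shear f_v = P/L_w = 132×10³ / 625 = 211.2 N/mm (vertical).
Torsion M = P·e = 132×10³ × 345 = 45540000 N·mm.
Critical point at (x, y) = (126, 137.5) from centroid. f_tx = M·y/J = 600.8 N/mm; f_ty = M·x/J = 550.5 N/mm.
Resultant f_max = √[f_tx² + (f_v + f_ty)²] = √[600.8² + (211.2 + 550.5)²] = 970.2 N/mm.
Capacity per unit length: r_n/Ω = (1/2.0) × 0.6 × 550 × (0.707 × 12) = 1400 N/mm.
970.2 ≤ 1400 → adequate.

f_max ≈ 970 N/mm; adequate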